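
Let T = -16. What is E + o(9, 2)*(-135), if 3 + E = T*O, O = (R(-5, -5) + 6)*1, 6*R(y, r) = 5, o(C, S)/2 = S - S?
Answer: -337/3 ≈ -112.33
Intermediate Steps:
o(C, S) = 0 (o(C, S) = 2*(S - S) = 2*0 = 0)
R(y, r) = ⅚ (R(y, r) = (⅙)*5 = ⅚)
O = 41/6 (O = (⅚ + 6)*1 = (41/6)*1 = 41/6 ≈ 6.8333)
E = -337/3 (E = -3 - 16*41/6 = -3 - 328/3 = -337/3 ≈ -112.33)
E + o(9, 2)*(-135) = -337/3 + 0*(-135) = -337/3 + 0 = -337/3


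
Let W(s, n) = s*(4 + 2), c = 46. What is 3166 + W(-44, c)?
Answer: 2902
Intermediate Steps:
W(s, n) = 6*s (W(s, n) = s*6 = 6*s)
3166 + W(-44, c) = 3166 + 6*(-44) = 3166 - 264 = 2902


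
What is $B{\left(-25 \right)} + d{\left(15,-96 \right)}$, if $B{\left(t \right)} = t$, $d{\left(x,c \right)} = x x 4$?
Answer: $875$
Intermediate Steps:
$d{\left(x,c \right)} = 4 x^{2}$ ($d{\left(x,c \right)} = x^{2} \cdot 4 = 4 x^{2}$)
$B{\left(-25 \right)} + d{\left(15,-96 \right)} = -25 + 4 \cdot 15^{2} = -25 + 4 \cdot 225 = -25 + 900 = 875$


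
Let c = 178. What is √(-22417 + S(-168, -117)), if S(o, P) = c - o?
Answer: I*√22071 ≈ 148.56*I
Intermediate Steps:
S(o, P) = 178 - o
√(-22417 + S(-168, -117)) = √(-22417 + (178 - 1*(-168))) = √(-22417 + (178 + 168)) = √(-22417 + 346) = √(-22071) = I*√22071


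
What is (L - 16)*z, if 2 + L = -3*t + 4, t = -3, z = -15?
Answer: 75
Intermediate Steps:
L = 11 (L = -2 + (-3*(-3) + 4) = -2 + (9 + 4) = -2 + 13 = 11)
(L - 16)*z = (11 - 16)*(-15) = -5*(-15) = 75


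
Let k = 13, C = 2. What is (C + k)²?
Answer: 225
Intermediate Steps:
(C + k)² = (2 + 13)² = 15² = 225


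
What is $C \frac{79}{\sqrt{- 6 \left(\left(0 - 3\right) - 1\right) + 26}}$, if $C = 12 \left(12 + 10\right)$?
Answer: $\frac{10428 \sqrt{2}}{5} \approx 2949.5$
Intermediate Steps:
$C = 264$ ($C = 12 \cdot 22 = 264$)
$C \frac{79}{\sqrt{- 6 \left(\left(0 - 3\right) - 1\right) + 26}} = 264 \frac{79}{\sqrt{- 6 \left(\left(0 - 3\right) - 1\right) + 26}} = 264 \frac{79}{\sqrt{- 6 \left(-3 - 1\right) + 26}} = 264 \frac{79}{\sqrt{\left(-6\right) \left(-4\right) + 26}} = 264 \frac{79}{\sqrt{24 + 26}} = 264 \frac{79}{\sqrt{50}} = 264 \frac{79}{5 \sqrt{2}} = 264 \cdot 79 \frac{\sqrt{2}}{10} = 264 \frac{79 \sqrt{2}}{10} = \frac{10428 \sqrt{2}}{5}$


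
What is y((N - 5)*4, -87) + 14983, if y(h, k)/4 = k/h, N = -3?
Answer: 119951/8 ≈ 14994.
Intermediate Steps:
y(h, k) = 4*k/h (y(h, k) = 4*(k/h) = 4*k/h)
y((N - 5)*4, -87) + 14983 = 4*(-87)/((-3 - 5)*4) + 14983 = 4*(-87)/(-8*4) + 14983 = 4*(-87)/(-32) + 14983 = 4*(-87)*(-1/32) + 14983 = 87/8 + 14983 = 119951/8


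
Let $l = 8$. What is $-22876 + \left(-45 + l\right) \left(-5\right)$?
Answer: $-22691$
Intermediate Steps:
$-22876 + \left(-45 + l\right) \left(-5\right) = -22876 + \left(-45 + 8\right) \left(-5\right) = -22876 - -185 = -22876 + 185 = -22691$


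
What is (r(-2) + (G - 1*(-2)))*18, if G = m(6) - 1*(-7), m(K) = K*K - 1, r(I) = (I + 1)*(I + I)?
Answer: 864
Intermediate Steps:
r(I) = 2*I*(1 + I) (r(I) = (1 + I)*(2*I) = 2*I*(1 + I))
m(K) = -1 + K**2 (m(K) = K**2 - 1 = -1 + K**2)
G = 42 (G = (-1 + 6**2) - 1*(-7) = (-1 + 36) + 7 = 35 + 7 = 42)
(r(-2) + (G - 1*(-2)))*18 = (2*(-2)*(1 - 2) + (42 - 1*(-2)))*18 = (2*(-2)*(-1) + (42 + 2))*18 = (4 + 44)*18 = 48*18 = 864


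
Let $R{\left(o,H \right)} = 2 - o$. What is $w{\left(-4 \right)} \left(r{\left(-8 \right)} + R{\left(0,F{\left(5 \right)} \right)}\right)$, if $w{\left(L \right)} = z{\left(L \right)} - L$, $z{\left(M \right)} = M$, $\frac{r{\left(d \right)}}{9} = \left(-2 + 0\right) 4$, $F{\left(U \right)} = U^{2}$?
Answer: $0$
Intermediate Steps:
$r{\left(d \right)} = -72$ ($r{\left(d \right)} = 9 \left(-2 + 0\right) 4 = 9 \left(\left(-2\right) 4\right) = 9 \left(-8\right) = -72$)
$w{\left(L \right)} = 0$ ($w{\left(L \right)} = L - L = 0$)
$w{\left(-4 \right)} \left(r{\left(-8 \right)} + R{\left(0,F{\left(5 \right)} \right)}\right) = 0 \left(-72 + \left(2 - 0\right)\right) = 0 \left(-72 + \left(2 + 0\right)\right) = 0 \left(-72 + 2\right) = 0 \left(-70\right) = 0$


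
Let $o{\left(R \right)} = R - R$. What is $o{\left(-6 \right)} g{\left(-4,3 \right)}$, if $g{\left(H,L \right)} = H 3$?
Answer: $0$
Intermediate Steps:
$g{\left(H,L \right)} = 3 H$
$o{\left(R \right)} = 0$
$o{\left(-6 \right)} g{\left(-4,3 \right)} = 0 \cdot 3 \left(-4\right) = 0 \left(-12\right) = 0$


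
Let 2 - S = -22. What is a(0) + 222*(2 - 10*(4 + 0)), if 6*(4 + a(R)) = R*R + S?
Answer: -8436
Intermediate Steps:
S = 24 (S = 2 - 1*(-22) = 2 + 22 = 24)
a(R) = R²/6 (a(R) = -4 + (R*R + 24)/6 = -4 + (R² + 24)/6 = -4 + (24 + R²)/6 = -4 + (4 + R²/6) = R²/6)
a(0) + 222*(2 - 10*(4 + 0)) = (⅙)*0² + 222*(2 - 10*(4 + 0)) = (⅙)*0 + 222*(2 - 10*4) = 0 + 222*(2 - 40) = 0 + 222*(-38) = 0 - 8436 = -8436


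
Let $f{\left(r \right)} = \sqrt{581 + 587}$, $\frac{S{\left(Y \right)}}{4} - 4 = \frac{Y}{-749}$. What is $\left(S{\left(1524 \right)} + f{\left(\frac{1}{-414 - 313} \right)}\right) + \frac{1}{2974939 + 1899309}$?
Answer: $\frac{28699572973}{3650811752} + 4 \sqrt{73} \approx 42.037$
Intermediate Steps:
$S{\left(Y \right)} = 16 - \frac{4 Y}{749}$ ($S{\left(Y \right)} = 16 + 4 \frac{Y}{-749} = 16 + 4 Y \left(- \frac{1}{749}\right) = 16 + 4 \left(- \frac{Y}{749}\right) = 16 - \frac{4 Y}{749}$)
$f{\left(r \right)} = 4 \sqrt{73}$ ($f{\left(r \right)} = \sqrt{1168} = 4 \sqrt{73}$)
$\left(S{\left(1524 \right)} + f{\left(\frac{1}{-414 - 313} \right)}\right) + \frac{1}{2974939 + 1899309} = \left(\left(16 - \frac{6096}{749}\right) + 4 \sqrt{73}\right) + \frac{1}{2974939 + 1899309} = \left(\left(16 - \frac{6096}{749}\right) + 4 \sqrt{73}\right) + \frac{1}{4874248} = \left(\frac{5888}{749} + 4 \sqrt{73}\right) + \frac{1}{4874248} = \frac{28699572973}{3650811752} + 4 \sqrt{73}$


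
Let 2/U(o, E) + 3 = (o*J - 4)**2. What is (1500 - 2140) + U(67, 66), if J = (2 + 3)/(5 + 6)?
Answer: -26981639/42159 ≈ -640.00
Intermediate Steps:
J = 5/11 ≈ 0.45455
U(o, E) = 2/(-3 + (-4 + 5*o/11)**2) (U(o, E) = 2/(-3 + (o*(5/11) - 4)**2) = 2/(-3 + (5*o/11 - 4)**2) = 2/(-3 + (-4 + 5*o/11)**2))
(1500 - 2140) + U(67, 66) = (1500 - 2140) + 242/(-363 + (-44 + 5*67)**2) = -640 + 242/(-363 + (-44 + 335)**2) = -640 + 242/(-363 + 291**2) = -640 + 242/(-363 + 84681) = -640 + 242/84318 = -640 + 242*(1/84318) = -640 + 121/42159 = -26981639/42159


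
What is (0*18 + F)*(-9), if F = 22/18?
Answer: -11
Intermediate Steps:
F = 11/9 (F = 22*(1/18) = 11/9 ≈ 1.2222)
(0*18 + F)*(-9) = (0*18 + 11/9)*(-9) = (0 + 11/9)*(-9) = (11/9)*(-9) = -11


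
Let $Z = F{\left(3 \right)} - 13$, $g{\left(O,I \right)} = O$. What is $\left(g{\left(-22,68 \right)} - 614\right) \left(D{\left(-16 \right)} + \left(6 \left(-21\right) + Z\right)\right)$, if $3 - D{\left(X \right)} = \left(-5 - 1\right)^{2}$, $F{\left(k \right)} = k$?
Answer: $107484$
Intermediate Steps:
$Z = -10$ ($Z = 3 - 13 = -10$)
$D{\left(X \right)} = -33$ ($D{\left(X \right)} = 3 - \left(-5 - 1\right)^{2} = 3 - \left(-6\right)^{2} = 3 - 36 = -33$)
$\left(g{\left(-22,68 \right)} - 614\right) \left(D{\left(-16 \right)} + \left(6 \left(-21\right) + Z\right)\right) = \left(-22 - 614\right) \left(-33 + \left(6 \left(-21\right) - 10\right)\right) = - 636 \left(-33 - 136\right) = \left(-636\right) \left(-169\right) = 107484$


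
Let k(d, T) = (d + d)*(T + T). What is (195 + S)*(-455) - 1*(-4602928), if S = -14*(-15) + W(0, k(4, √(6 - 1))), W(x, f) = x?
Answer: 4418653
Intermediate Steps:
k(d, T) = 4*T*d (k(d, T) = (2*d)*(2*T) = 4*T*d)
S = 210 (S = -14*(-15) + 0 = 210 + 0 = 210)
(195 + S)*(-455) - 1*(-4602928) = (195 + 210)*(-455) - 1*(-4602928) = 405*(-455) + 4602928 = -184275 + 4602928 = 4418653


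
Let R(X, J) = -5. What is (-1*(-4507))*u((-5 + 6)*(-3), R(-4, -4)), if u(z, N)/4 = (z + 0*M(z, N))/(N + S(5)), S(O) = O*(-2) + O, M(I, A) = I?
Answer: 27042/5 ≈ 5408.4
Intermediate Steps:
S(O) = -O (S(O) = -2*O + O = -O)
u(z, N) = 4*z/(-5 + N) (u(z, N) = 4*((z + 0*z)/(N - 1*5)) = 4*((z + 0)/(N - 5)) = 4*(z/(-5 + N)) = 4*z/(-5 + N))
(-1*(-4507))*u((-5 + 6)*(-3), R(-4, -4)) = (-1*(-4507))*(4*((-5 + 6)*(-3))/(-5 - 5)) = 4507*(4*(1*(-3))/(-10)) = 4507*(4*(-3)*(-1/10)) = 4507*(6/5) = 27042/5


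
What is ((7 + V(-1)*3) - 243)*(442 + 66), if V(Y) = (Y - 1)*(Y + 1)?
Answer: -119888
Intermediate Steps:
V(Y) = (1 + Y)*(-1 + Y) (V(Y) = (-1 + Y)*(1 + Y) = (1 + Y)*(-1 + Y))
((7 + V(-1)*3) - 243)*(442 + 66) = ((7 + (-1 + (-1)²)*3) - 243)*(442 + 66) = ((7 + (-1 + 1)*3) - 243)*508 = ((7 + 0*3) - 243)*508 = ((7 + 0) - 243)*508 = (7 - 243)*508 = -236*508 = -119888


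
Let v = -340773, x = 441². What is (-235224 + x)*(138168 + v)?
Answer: 8254735515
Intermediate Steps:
x = 194481
(-235224 + x)*(138168 + v) = (-235224 + 194481)*(138168 - 340773) = -40743*(-202605) = 8254735515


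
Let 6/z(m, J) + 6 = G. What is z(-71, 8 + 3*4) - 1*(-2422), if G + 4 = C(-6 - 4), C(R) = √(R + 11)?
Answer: 7264/3 ≈ 2421.3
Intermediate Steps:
C(R) = √(11 + R)
G = -3 (G = -4 + √(11 + (-6 - 4)) = -4 + √(11 - 10) = -4 + √1 = -4 + 1 = -3)
z(m, J) = -⅔ (z(m, J) = 6/(-6 - 3) = 6/(-9) = 6*(-⅑) = -⅔)
z(-71, 8 + 3*4) - 1*(-2422) = -⅔ - 1*(-2422) = -⅔ + 2422 = 7264/3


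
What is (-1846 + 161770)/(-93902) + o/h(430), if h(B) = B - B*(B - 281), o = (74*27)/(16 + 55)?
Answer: -4883747397/2866828060 ≈ -1.7035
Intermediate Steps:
o = 1998/71 ≈ 28.141
h(B) = B - B*(-281 + B)
(-1846 + 161770)/(-93902) + o/h(430) = (-1846 + 161770)/(-93902) + 1998/(71*((430*(282 - 1*430)))) = 159924*(-1/93902) + 1998/(71*((430*(282 - 430)))) = -79962/46951 + 1998/(71*((430*(-148)))) = -79962/46951 + (1998/71)/(-63640) = -79962/46951 + (1998/71)*(-1/63640) = -79962/46951 - 27/61060 = -4883747397/2866828060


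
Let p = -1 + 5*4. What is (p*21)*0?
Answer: 0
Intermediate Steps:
p = 19 (p = -1 + 20 = 19)
(p*21)*0 = (19*21)*0 = 399*0 = 0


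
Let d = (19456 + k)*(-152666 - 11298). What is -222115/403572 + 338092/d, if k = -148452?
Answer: -146804728688123/266744698703574 ≈ -0.55036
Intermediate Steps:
d = 21150700144 (d = (19456 - 148452)*(-152666 - 11298) = -128996*(-163964) = 21150700144)
-222115/403572 + 338092/d = -222115/403572 + 338092/21150700144 = -222115*1/403572 + 338092*(1/21150700144) = -222115/403572 + 84523/5287675036 = -146804728688123/266744698703574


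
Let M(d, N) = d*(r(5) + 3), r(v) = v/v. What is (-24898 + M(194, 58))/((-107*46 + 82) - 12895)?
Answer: 24122/17735 ≈ 1.3601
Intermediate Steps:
r(v) = 1
M(d, N) = 4*d (M(d, N) = d*(1 + 3) = d*4 = 4*d)
(-24898 + M(194, 58))/((-107*46 + 82) - 12895) = (-24898 + 4*194)/((-107*46 + 82) - 12895) = (-24898 + 776)/((-4922 + 82) - 12895) = -24122/(-4840 - 12895) = -24122/(-17735) = -24122*(-1/17735) = 24122/17735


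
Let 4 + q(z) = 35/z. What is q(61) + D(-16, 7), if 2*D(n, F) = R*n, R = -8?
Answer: 3695/61 ≈ 60.574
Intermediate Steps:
D(n, F) = -4*n (D(n, F) = (-8*n)/2 = -4*n)
q(z) = -4 + 35/z
q(61) + D(-16, 7) = (-4 + 35/61) - 4*(-16) = (-4 + 35*(1/61)) + 64 = (-4 + 35/61) + 64 = -209/61 + 64 = 3695/61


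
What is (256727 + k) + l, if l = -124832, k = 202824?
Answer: 334719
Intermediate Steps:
(256727 + k) + l = (256727 + 202824) - 124832 = 459551 - 124832 = 334719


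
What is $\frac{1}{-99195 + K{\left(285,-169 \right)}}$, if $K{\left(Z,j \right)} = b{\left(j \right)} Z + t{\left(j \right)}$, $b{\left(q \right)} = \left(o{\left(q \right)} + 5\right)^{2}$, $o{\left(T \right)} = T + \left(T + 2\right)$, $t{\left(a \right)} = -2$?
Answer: $\frac{1}{31125688} \approx 3.2128 \cdot 10^{-8}$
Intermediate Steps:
$o{\left(T \right)} = 2 + 2 T$ ($o{\left(T \right)} = T + \left(2 + T\right) = 2 + 2 T$)
$b{\left(q \right)} = \left(7 + 2 q\right)^{2}$ ($b{\left(q \right)} = \left(\left(2 + 2 q\right) + 5\right)^{2} = \left(7 + 2 q\right)^{2}$)
$K{\left(Z,j \right)} = -2 + Z \left(7 + 2 j\right)^{2}$ ($K{\left(Z,j \right)} = \left(7 + 2 j\right)^{2} Z - 2 = Z \left(7 + 2 j\right)^{2} - 2 = -2 + Z \left(7 + 2 j\right)^{2}$)
$\frac{1}{-99195 + K{\left(285,-169 \right)}} = \frac{1}{-99195 - \left(2 - 285 \left(7 + 2 \left(-169\right)\right)^{2}\right)} = \frac{1}{-99195 - \left(2 - 285 \left(7 - 338\right)^{2}\right)} = \frac{1}{-99195 - \left(2 - 285 \left(-331\right)^{2}\right)} = \frac{1}{-99195 + \left(-2 + 285 \cdot 109561\right)} = \frac{1}{-99195 + \left(-2 + 31224885\right)} = \frac{1}{-99195 + 31224883} = \frac{1}{31125688}$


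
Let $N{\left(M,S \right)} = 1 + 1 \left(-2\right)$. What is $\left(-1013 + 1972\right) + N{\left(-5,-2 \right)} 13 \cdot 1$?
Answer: $946$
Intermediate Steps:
$N{\left(M,S \right)} = -1$ ($N{\left(M,S \right)} = 1 - 2 = -1$)
$\left(-1013 + 1972\right) + N{\left(-5,-2 \right)} 13 \cdot 1 = \left(-1013 + 1972\right) + \left(-1\right) 13 \cdot 1 = 959 - 13 = 946$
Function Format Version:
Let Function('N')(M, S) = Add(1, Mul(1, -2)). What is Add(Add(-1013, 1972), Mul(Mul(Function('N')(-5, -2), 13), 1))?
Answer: 946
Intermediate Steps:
Function('N')(M, S) = -1 (Function('N')(M, S) = Add(1, -2) = -1)
Add(Add(-1013, 1972), Mul(Mul(Function('N')(-5, -2), 13), 1)) = Add(Add(-1013, 1972), Mul(Mul(-1, 13), 1)) = Add(959, Mul(-13, 1)) = Add(959, -13) = 946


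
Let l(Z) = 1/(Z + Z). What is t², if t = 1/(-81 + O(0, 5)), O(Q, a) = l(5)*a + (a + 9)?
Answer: 4/17689 ≈ 0.00022613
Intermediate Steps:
l(Z) = 1/(2*Z)
O(Q, a) = 9 + 11*a/10 (O(Q, a) = ((½)/5)*a + (a + 9) = ((½)*(⅕))*a + (9 + a) = a/10 + (9 + a) = 9 + 11*a/10)
t = -2/133 (t = 1/(-81 + (9 + (11/10)*5)) = 1/(-81 + (9 + 11/2)) = 1/(-81 + 29/2) = 1/(-133/2) = -2/133 ≈ -0.015038)
t² = (-2/133)² = 4/17689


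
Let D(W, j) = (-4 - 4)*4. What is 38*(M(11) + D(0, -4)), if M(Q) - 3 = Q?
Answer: -684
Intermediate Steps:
D(W, j) = -32 (D(W, j) = -8*4 = -32)
M(Q) = 3 + Q
38*(M(11) + D(0, -4)) = 38*((3 + 11) - 32) = 38*(14 - 32) = 38*(-18) = -684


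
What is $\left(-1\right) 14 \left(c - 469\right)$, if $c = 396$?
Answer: $1022$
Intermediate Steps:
$\left(-1\right) 14 \left(c - 469\right) = \left(-1\right) 14 \left(396 - 469\right) = \left(-14\right) \left(-73\right) = 1022$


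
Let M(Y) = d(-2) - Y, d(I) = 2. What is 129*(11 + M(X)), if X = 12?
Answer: 129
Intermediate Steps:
M(Y) = 2 - Y
129*(11 + M(X)) = 129*(11 + (2 - 1*12)) = 129*(11 + (2 - 12)) = 129*(11 - 10) = 129*1 = 129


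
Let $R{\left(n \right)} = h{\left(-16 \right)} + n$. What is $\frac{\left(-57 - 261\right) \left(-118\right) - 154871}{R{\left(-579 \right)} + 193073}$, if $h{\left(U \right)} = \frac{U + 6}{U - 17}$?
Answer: $- \frac{3872451}{6352312} \approx -0.60961$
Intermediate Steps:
$h{\left(U \right)} = \frac{6 + U}{-17 + U}$
$R{\left(n \right)} = \frac{10}{33} + n$ ($R{\left(n \right)} = \frac{6 - 16}{-17 - 16} + n = \frac{1}{-33} \left(-10\right) + n = \left(- \frac{1}{33}\right) \left(-10\right) + n = \frac{10}{33} + n$)
$\frac{\left(-57 - 261\right) \left(-118\right) - 154871}{R{\left(-579 \right)} + 193073} = \frac{\left(-57 - 261\right) \left(-118\right) - 154871}{\left(\frac{10}{33} - 579\right) + 193073} = \frac{\left(-318\right) \left(-118\right) - 154871}{- \frac{19097}{33} + 193073} = \frac{37524 - 154871}{\frac{6352312}{33}} = \left(-117347\right) \frac{33}{6352312} = - \frac{3872451}{6352312}$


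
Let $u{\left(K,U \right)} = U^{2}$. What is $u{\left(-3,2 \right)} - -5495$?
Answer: $5499$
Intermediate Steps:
$u{\left(-3,2 \right)} - -5495 = 2^{2} - -5495 = 4 + 5495 = 5499$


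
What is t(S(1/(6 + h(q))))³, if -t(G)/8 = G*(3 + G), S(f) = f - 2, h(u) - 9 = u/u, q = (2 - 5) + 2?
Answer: 146363183/32768 ≈ 4466.6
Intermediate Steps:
q = -1 (q = -3 + 2 = -1)
h(u) = 10 (h(u) = 9 + u/u = 9 + 1 = 10)
S(f) = -2 + f
t(G) = -8*G*(3 + G)
t(S(1/(6 + h(q))))³ = (-8*(-2 + 1/(6 + 10))*(3 + (-2 + 1/(6 + 10))))³ = (-8*(-2 + 1/16)*(3 + (-2 + 1/16)))³ = (-8*(-31/16)*(3 - 31/16))³ = (-8*(-31/16)*17/16)³ = (527/32)³ = 146363183/32768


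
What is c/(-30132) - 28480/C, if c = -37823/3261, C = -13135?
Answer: 559790895613/258130207404 ≈ 2.1686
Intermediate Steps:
c = -37823/3261 (c = -37823*1/3261 = -37823/3261 ≈ -11.599)
c/(-30132) - 28480/C = -37823/3261/(-30132) - 28480/(-13135) = -37823/3261*(-1/30132) - 28480*(-1/13135) = 37823/98260452 + 5696/2627 = 559790895613/258130207404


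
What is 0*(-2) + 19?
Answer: 19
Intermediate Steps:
0*(-2) + 19 = 0 + 19 = 19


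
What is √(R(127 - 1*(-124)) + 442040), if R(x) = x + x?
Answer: √442542 ≈ 665.24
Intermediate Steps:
R(x) = 2*x
√(R(127 - 1*(-124)) + 442040) = √(2*(127 - 1*(-124)) + 442040) = √(2*(127 + 124) + 442040) = √(2*251 + 442040) = √(502 + 442040) = √442542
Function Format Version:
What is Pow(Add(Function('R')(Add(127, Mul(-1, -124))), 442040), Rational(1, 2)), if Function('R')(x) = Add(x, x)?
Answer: Pow(442542, Rational(1, 2)) ≈ 665.24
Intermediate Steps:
Function('R')(x) = Mul(2, x)
Pow(Add(Function('R')(Add(127, Mul(-1, -124))), 442040), Rational(1, 2)) = Pow(Add(Mul(2, Add(127, Mul(-1, -124))), 442040), Rational(1, 2)) = Pow(Add(Mul(2, Add(127, 124)), 442040), Rational(1, 2)) = Pow(Add(Mul(2, 251), 442040), Rational(1, 2)) = Pow(Add(502, 442040), Rational(1, 2)) = Pow(442542, Rational(1, 2))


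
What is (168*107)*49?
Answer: 880824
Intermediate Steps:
(168*107)*49 = 17976*49 = 880824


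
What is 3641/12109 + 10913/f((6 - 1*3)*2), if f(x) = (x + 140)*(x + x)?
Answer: 138524549/21214968 ≈ 6.5296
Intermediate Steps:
f(x) = 2*x*(140 + x) (f(x) = (140 + x)*(2*x) = 2*x*(140 + x))
3641/12109 + 10913/f((6 - 1*3)*2) = 3641/12109 + 10913/((2*((6 - 1*3)*2)*(140 + (6 - 1*3)*2))) = 3641*(1/12109) + 10913/((2*((6 - 3)*2)*(140 + (6 - 3)*2))) = 3641/12109 + 10913/((2*(3*2)*(140 + 3*2))) = 3641/12109 + 10913/((2*6*(140 + 6))) = 3641/12109 + 10913/((2*6*146)) = 3641/12109 + 10913/1752 = 138524549/21214968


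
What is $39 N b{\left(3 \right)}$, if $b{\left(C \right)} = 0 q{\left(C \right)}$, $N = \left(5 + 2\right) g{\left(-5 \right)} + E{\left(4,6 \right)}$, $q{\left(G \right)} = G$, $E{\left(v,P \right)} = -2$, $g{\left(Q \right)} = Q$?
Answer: $0$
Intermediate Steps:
$N = -37$ ($N = \left(5 + 2\right) \left(-5\right) - 2 = 7 \left(-5\right) - 2 = -35 - 2 = -37$)
$b{\left(C \right)} = 0$ ($b{\left(C \right)} = 0 C = 0$)
$39 N b{\left(3 \right)} = 39 \left(-37\right) 0 = \left(-1443\right) 0 = 0$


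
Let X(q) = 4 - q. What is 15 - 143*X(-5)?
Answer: -1272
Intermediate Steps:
15 - 143*X(-5) = 15 - 143*(4 - 1*(-5)) = 15 - 143*(4 + 5) = 15 - 143*9 = 15 - 1287 = -1272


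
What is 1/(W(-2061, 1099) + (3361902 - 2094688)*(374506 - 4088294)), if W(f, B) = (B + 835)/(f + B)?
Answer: -481/2263664954530959 ≈ -2.1249e-13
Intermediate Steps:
W(f, B) = (835 + B)/(B + f)
1/(W(-2061, 1099) + (3361902 - 2094688)*(374506 - 4088294)) = 1/((835 + 1099)/(1099 - 2061) + (3361902 - 2094688)*(374506 - 4088294)) = 1/(1934/(-962) + 1267214*(-3713788)) = 1/(-1/962*1934 - 4706164146632) = 1/(-967/481 - 4706164146632) = 1/(-2263664954530959/481) = -481/2263664954530959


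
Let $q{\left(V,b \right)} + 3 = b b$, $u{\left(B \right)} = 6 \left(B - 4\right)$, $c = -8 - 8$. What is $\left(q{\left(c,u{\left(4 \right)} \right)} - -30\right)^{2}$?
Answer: $729$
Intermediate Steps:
$c = -16$ ($c = -8 - 8 = -16$)
$u{\left(B \right)} = -24 + 6 B$ ($u{\left(B \right)} = 6 \left(-4 + B\right) = -24 + 6 B$)
$q{\left(V,b \right)} = -3 + b^{2}$ ($q{\left(V,b \right)} = -3 + b b = -3 + b^{2}$)
$\left(q{\left(c,u{\left(4 \right)} \right)} - -30\right)^{2} = \left(\left(-3 + \left(-24 + 6 \cdot 4\right)^{2}\right) - -30\right)^{2} = \left(\left(-3 + \left(-24 + 24\right)^{2}\right) + \left(-64 + 94\right)\right)^{2} = \left(\left(-3 + 0^{2}\right) + 30\right)^{2} = \left(\left(-3 + 0\right) + 30\right)^{2} = \left(-3 + 30\right)^{2} = 27^{2} = 729$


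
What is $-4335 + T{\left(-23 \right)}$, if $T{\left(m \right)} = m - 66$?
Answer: $-4424$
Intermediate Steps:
$T{\left(m \right)} = -66 + m$
$-4335 + T{\left(-23 \right)} = -4335 - 89 = -4424$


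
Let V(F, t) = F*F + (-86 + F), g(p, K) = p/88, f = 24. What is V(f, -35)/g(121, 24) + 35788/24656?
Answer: 1106295/2948 ≈ 375.27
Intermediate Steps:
g(p, K) = p/88 (g(p, K) = p*(1/88) = p/88)
V(F, t) = -86 + F + F² (V(F, t) = F² + (-86 + F) = -86 + F + F²)
V(f, -35)/g(121, 24) + 35788/24656 = (-86 + 24 + 24²)/(((1/88)*121)) + 35788/24656 = (-86 + 24 + 576)/(11/8) + 35788*(1/24656) = 514*(8/11) + 389/268 = 4112/11 + 389/268 = 1106295/2948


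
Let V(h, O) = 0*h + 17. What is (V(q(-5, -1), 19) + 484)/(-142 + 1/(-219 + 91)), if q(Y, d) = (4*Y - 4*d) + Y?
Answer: -21376/6059 ≈ -3.5280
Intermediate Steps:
q(Y, d) = -4*d + 5*Y (q(Y, d) = (-4*d + 4*Y) + Y = -4*d + 5*Y)
V(h, O) = 17 (V(h, O) = 0 + 17 = 17)
(V(q(-5, -1), 19) + 484)/(-142 + 1/(-219 + 91)) = (17 + 484)/(-142 + 1/(-219 + 91)) = 501/(-142 + 1/(-128)) = 501/(-142 - 1/128) = 501/(-18177/128) = 501*(-128/18177) = -21376/6059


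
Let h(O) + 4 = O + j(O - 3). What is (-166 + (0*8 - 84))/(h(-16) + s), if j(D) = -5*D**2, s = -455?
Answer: 25/228 ≈ 0.10965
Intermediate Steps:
h(O) = -4 + O - 5*(-3 + O)**2 (h(O) = -4 + (O - 5*(O - 3)**2) = -4 + (O - 5*(-3 + O)**2) = -4 + O - 5*(-3 + O)**2)
(-166 + (0*8 - 84))/(h(-16) + s) = (-166 + (0*8 - 84))/((-4 - 16 - 5*(-3 - 16)**2) - 455) = (-166 + (0 - 84))/((-4 - 16 - 5*(-19)**2) - 455) = (-166 - 84)/((-4 - 16 - 5*361) - 455) = -250/((-4 - 16 - 1805) - 455) = -250/(-1825 - 455) = -250/(-2280) = -250*(-1/2280) = 25/228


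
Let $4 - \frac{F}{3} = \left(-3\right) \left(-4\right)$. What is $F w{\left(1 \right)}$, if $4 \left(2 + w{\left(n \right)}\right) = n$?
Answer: $42$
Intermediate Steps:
$w{\left(n \right)} = -2 + \frac{n}{4}$
$F = -24$ ($F = 12 - 3 \left(\left(-3\right) \left(-4\right)\right) = 12 - 36 = -24$)
$F w{\left(1 \right)} = - 24 \left(-2 + \frac{1}{4} \cdot 1\right) = - 24 \left(-2 + \frac{1}{4}\right) = \left(-24\right) \left(- \frac{7}{4}\right) = 42$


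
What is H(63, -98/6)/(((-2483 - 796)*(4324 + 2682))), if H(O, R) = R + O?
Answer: -70/34459011 ≈ -2.0314e-6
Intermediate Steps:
H(O, R) = O + R
H(63, -98/6)/(((-2483 - 796)*(4324 + 2682))) = (63 - 98/6)/(((-2483 - 796)*(4324 + 2682))) = (63 - 98*1/6)/((-3279*7006)) = (63 - 49/3)/(-22972674) = (140/3)*(-1/22972674) = -70/34459011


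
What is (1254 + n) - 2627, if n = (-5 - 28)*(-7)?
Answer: -1142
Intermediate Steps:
n = 231 (n = -33*(-7) = 231)
(1254 + n) - 2627 = (1254 + 231) - 2627 = 1485 - 2627 = -1142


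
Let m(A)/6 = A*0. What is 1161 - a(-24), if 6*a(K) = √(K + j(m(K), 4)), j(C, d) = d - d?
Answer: 1161 - I*√6/3 ≈ 1161.0 - 0.8165*I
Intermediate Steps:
m(A) = 0 (m(A) = 6*(A*0) = 6*0 = 0)
j(C, d) = 0
a(K) = √K/6 (a(K) = √(K + 0)/6 = √K/6)
1161 - a(-24) = 1161 - √(-24)/6 = 1161 - 2*I*√6/6 = 1161 - I*√6/3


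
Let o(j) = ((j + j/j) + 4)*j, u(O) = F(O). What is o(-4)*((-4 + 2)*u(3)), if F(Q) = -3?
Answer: -24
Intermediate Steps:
u(O) = -3
o(j) = j*(5 + j) (o(j) = ((j + 1) + 4)*j = ((1 + j) + 4)*j = (5 + j)*j = j*(5 + j))
o(-4)*((-4 + 2)*u(3)) = (-4*(5 - 4))*((-4 + 2)*(-3)) = (-4*1)*(-2*(-3)) = -4*6 = -24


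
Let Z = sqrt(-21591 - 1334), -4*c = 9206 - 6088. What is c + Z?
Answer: -1559/2 + 5*I*sqrt(917) ≈ -779.5 + 151.41*I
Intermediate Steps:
c = -1559/2 (c = -(9206 - 6088)/4 = -1/4*3118 = -1559/2 ≈ -779.50)
Z = 5*I*sqrt(917) (Z = sqrt(-22925) = 5*I*sqrt(917) ≈ 151.41*I)
c + Z = -1559/2 + 5*I*sqrt(917)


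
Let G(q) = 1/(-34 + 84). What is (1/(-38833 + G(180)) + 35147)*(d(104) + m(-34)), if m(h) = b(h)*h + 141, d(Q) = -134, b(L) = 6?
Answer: -13443898058541/1941649 ≈ -6.9240e+6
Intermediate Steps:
G(q) = 1/50
m(h) = 141 + 6*h (m(h) = 6*h + 141 = 141 + 6*h)
(1/(-38833 + G(180)) + 35147)*(d(104) + m(-34)) = (1/(-38833 + 1/50) + 35147)*(-134 + (141 + 6*(-34))) = (1/(-1941649/50) + 35147)*(-134 + (141 - 204)) = (-50/1941649 + 35147)*(-134 - 63) = (68243137353/1941649)*(-197) = -13443898058541/1941649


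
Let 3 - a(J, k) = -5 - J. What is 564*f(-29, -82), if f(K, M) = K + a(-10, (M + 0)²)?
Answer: -17484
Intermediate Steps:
a(J, k) = 8 + J (a(J, k) = 3 - (-5 - J) = 3 + (5 + J) = 8 + J)
f(K, M) = -2 + K (f(K, M) = K + (8 - 10) = K - 2 = -2 + K)
564*f(-29, -82) = 564*(-2 - 29) = 564*(-31) = -17484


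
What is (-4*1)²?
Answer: 16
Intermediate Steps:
(-4*1)² = (-4)² = 16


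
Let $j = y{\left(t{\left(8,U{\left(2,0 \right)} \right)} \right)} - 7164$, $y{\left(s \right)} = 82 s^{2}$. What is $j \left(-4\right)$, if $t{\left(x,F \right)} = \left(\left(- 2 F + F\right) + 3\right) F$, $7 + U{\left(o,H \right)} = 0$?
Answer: $-1578544$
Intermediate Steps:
$U{\left(o,H \right)} = -7$ ($U{\left(o,H \right)} = -7 + 0 = -7$)
$t{\left(x,F \right)} = F \left(3 - F\right)$ ($t{\left(x,F \right)} = \left(- F + 3\right) F = \left(3 - F\right) F = F \left(3 - F\right)$)
$j = 394636$ ($j = 82 \left(- 7 \left(3 - -7\right)\right)^{2} - 7164 = 82 \left(- 7 \left(3 + 7\right)\right)^{2} - 7164 = 82 \left(\left(-7\right) 10\right)^{2} - 7164 = 82 \left(-70\right)^{2} - 7164 = 82 \cdot 4900 - 7164 = 401800 - 7164 = 394636$)
$j \left(-4\right) = 394636 \left(-4\right) = -1578544$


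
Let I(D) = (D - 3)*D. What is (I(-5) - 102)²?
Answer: 3844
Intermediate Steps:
I(D) = D*(-3 + D) (I(D) = (-3 + D)*D = D*(-3 + D))
(I(-5) - 102)² = (-5*(-3 - 5) - 102)² = (-5*(-8) - 102)² = (40 - 102)² = (-62)² = 3844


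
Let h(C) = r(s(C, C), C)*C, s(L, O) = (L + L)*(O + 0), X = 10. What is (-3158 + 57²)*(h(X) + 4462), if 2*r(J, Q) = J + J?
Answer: 588042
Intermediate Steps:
s(L, O) = 2*L*O (s(L, O) = (2*L)*O = 2*L*O)
r(J, Q) = J (r(J, Q) = (J + J)/2 = (2*J)/2 = J)
h(C) = 2*C³ (h(C) = (2*C*C)*C = (2*C²)*C = 2*C³)
(-3158 + 57²)*(h(X) + 4462) = (-3158 + 57²)*(2*10³ + 4462) = (-3158 + 3249)*(2*1000 + 4462) = 91*(2000 + 4462) = 91*6462 = 588042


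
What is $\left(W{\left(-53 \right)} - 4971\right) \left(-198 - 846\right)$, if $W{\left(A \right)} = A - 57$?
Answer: $5304564$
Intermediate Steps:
$W{\left(A \right)} = -57 + A$
$\left(W{\left(-53 \right)} - 4971\right) \left(-198 - 846\right) = \left(\left(-57 - 53\right) - 4971\right) \left(-198 - 846\right) = \left(-110 - 4971\right) \left(-1044\right) = \left(-5081\right) \left(-1044\right) = 5304564$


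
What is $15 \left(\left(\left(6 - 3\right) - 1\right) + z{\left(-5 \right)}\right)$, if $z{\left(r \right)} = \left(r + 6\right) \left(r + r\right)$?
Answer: $-120$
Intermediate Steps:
$z{\left(r \right)} = 2 r \left(6 + r\right)$ ($z{\left(r \right)} = \left(6 + r\right) 2 r = 2 r \left(6 + r\right)$)
$15 \left(\left(\left(6 - 3\right) - 1\right) + z{\left(-5 \right)}\right) = 15 \left(\left(\left(6 - 3\right) - 1\right) + 2 \left(-5\right) \left(6 - 5\right)\right) = 15 \left(\left(\left(6 - 3\right) - 1\right) + 2 \left(-5\right) 1\right) = 15 \left(\left(3 - 1\right) - 10\right) = 15 \left(2 - 10\right) = 15 \left(-8\right) = -120$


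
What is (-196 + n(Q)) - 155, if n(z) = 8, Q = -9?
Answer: -343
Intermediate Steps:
(-196 + n(Q)) - 155 = (-196 + 8) - 155 = -188 - 155 = -343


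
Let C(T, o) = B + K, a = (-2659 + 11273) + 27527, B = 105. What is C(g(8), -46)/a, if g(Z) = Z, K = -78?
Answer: 9/12047 ≈ 0.00074707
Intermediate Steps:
a = 36141 (a = 8614 + 27527 = 36141)
C(T, o) = 27 (C(T, o) = 105 - 78 = 27)
C(g(8), -46)/a = 27/36141 = 27*(1/36141) = 9/12047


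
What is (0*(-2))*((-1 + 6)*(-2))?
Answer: 0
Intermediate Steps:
(0*(-2))*((-1 + 6)*(-2)) = 0*(5*(-2)) = 0*(-10) = 0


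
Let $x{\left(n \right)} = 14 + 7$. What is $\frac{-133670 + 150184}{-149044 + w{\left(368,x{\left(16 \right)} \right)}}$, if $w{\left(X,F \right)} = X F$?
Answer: $- \frac{8257}{70658} \approx -0.11686$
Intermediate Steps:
$x{\left(n \right)} = 21$
$w{\left(X,F \right)} = F X$
$\frac{-133670 + 150184}{-149044 + w{\left(368,x{\left(16 \right)} \right)}} = \frac{-133670 + 150184}{-149044 + 21 \cdot 368} = \frac{16514}{-149044 + 7728} = \frac{16514}{-141316} = 16514 \left(- \frac{1}{141316}\right) = - \frac{8257}{70658}$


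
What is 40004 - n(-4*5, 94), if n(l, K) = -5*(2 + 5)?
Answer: 40039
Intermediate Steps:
n(l, K) = -35 (n(l, K) = -5*7 = -35)
40004 - n(-4*5, 94) = 40004 - 1*(-35) = 40004 + 35 = 40039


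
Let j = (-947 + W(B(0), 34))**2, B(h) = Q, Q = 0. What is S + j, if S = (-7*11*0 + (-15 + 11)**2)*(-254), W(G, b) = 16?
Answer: 862697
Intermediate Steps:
B(h) = 0
j = 866761 (j = (-947 + 16)**2 = (-931)**2 = 866761)
S = -4064 (S = (-77*0 + (-4)**2)*(-254) = (0 + 16)*(-254) = 16*(-254) = -4064)
S + j = -4064 + 866761 = 862697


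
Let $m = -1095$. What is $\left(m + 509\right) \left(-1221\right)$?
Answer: $715506$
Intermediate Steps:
$\left(m + 509\right) \left(-1221\right) = \left(-1095 + 509\right) \left(-1221\right) = \left(-586\right) \left(-1221\right) = 715506$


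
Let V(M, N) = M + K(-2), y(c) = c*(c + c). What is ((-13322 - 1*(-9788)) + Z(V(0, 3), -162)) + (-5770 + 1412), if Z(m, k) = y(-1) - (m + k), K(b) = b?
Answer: -7726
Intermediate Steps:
y(c) = 2*c² (y(c) = c*(2*c) = 2*c²)
V(M, N) = -2 + M (V(M, N) = M - 2 = -2 + M)
Z(m, k) = 2 - k - m (Z(m, k) = 2*(-1)² - (m + k) = 2*1 - (k + m) = 2 + (-k - m) = 2 - k - m)
((-13322 - 1*(-9788)) + Z(V(0, 3), -162)) + (-5770 + 1412) = ((-13322 - 1*(-9788)) + (2 - 1*(-162) - (-2 + 0))) + (-5770 + 1412) = ((-13322 + 9788) + (2 + 162 - 1*(-2))) - 4358 = (-3534 + (2 + 162 + 2)) - 4358 = (-3534 + 166) - 4358 = -3368 - 4358 = -7726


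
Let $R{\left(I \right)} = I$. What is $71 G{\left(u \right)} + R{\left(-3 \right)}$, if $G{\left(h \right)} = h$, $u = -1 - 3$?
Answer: $-287$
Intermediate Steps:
$u = -4$
$71 G{\left(u \right)} + R{\left(-3 \right)} = 71 \left(-4\right) - 3 = -284 - 3 = -287$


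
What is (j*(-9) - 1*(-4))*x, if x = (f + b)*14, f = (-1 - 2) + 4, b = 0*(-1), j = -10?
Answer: 1316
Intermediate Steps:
b = 0
f = 1 (f = -3 + 4 = 1)
x = 14 (x = (1 + 0)*14 = 1*14 = 14)
(j*(-9) - 1*(-4))*x = (-10*(-9) - 1*(-4))*14 = (90 + 4)*14 = 94*14 = 1316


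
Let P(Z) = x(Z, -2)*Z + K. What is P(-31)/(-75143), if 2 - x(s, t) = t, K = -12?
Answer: 136/75143 ≈ 0.0018099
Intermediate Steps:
x(s, t) = 2 - t
P(Z) = -12 + 4*Z (P(Z) = (2 - 1*(-2))*Z - 12 = (2 + 2)*Z - 12 = 4*Z - 12 = -12 + 4*Z)
P(-31)/(-75143) = (-12 + 4*(-31))/(-75143) = (-12 - 124)*(-1/75143) = -136*(-1/75143) = 136/75143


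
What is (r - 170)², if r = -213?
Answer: 146689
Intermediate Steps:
(r - 170)² = (-213 - 170)² = (-383)² = 146689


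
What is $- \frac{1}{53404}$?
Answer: $- \frac{1}{53404} \approx -1.8725 \cdot 10^{-5}$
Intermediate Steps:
$- \frac{1}{53404}$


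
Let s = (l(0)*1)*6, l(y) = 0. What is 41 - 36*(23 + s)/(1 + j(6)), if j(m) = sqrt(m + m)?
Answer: 1279/11 - 1656*sqrt(3)/11 ≈ -144.48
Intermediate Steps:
s = 0 (s = (0*1)*6 = 0*6 = 0)
j(m) = sqrt(2)*sqrt(m) (j(m) = sqrt(2*m) = sqrt(2)*sqrt(m))
41 - 36*(23 + s)/(1 + j(6)) = 41 - 36*(23 + 0)/(1 + sqrt(2)*sqrt(6)) = 41 - 828/(1 + 2*sqrt(3))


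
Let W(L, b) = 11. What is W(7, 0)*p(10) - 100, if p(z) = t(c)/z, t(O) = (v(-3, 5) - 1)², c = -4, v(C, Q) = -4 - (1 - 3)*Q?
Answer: -145/2 ≈ -72.500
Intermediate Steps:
v(C, Q) = -4 + 2*Q (v(C, Q) = -4 - (-2)*Q = -4 + 2*Q)
t(O) = 25 (t(O) = ((-4 + 2*5) - 1)² = ((-4 + 10) - 1)² = (6 - 1)² = 5² = 25)
p(z) = 25/z
W(7, 0)*p(10) - 100 = 11*(25/10) - 100 = 11*(25*(⅒)) - 100 = 11*(5/2) - 100 = 55/2 - 100 = -145/2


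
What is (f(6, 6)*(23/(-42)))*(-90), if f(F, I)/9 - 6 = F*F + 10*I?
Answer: 316710/7 ≈ 45244.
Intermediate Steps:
f(F, I) = 54 + 9*F² + 90*I (f(F, I) = 54 + 9*(F*F + 10*I) = 54 + 9*(F² + 10*I) = 54 + (9*F² + 90*I) = 54 + 9*F² + 90*I)
(f(6, 6)*(23/(-42)))*(-90) = ((54 + 9*6² + 90*6)*(23/(-42)))*(-90) = ((54 + 9*36 + 540)*(23*(-1/42)))*(-90) = ((54 + 324 + 540)*(-23/42))*(-90) = (918*(-23/42))*(-90) = -3519/7*(-90) = 316710/7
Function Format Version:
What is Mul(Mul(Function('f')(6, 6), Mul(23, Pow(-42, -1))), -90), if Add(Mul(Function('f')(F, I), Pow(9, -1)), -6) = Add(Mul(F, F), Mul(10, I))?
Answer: Rational(316710, 7) ≈ 45244.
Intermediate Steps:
Function('f')(F, I) = Add(54, Mul(9, Pow(F, 2)), Mul(90, I)) (Function('f')(F, I) = Add(54, Mul(9, Add(Mul(F, F), Mul(10, I)))) = Add(54, Mul(9, Add(Pow(F, 2), Mul(10, I)))) = Add(54, Add(Mul(9, Pow(F, 2)), Mul(90, I))) = Add(54, Mul(9, Pow(F, 2)), Mul(90, I)))
Mul(Mul(Function('f')(6, 6), Mul(23, Pow(-42, -1))), -90) = Mul(Mul(Add(54, Mul(9, Pow(6, 2)), Mul(90, 6)), Mul(23, Pow(-42, -1))), -90) = Mul(Mul(Add(54, Mul(9, 36), 540), Mul(23, Rational(-1, 42))), -90) = Mul(Mul(Add(54, 324, 540), Rational(-23, 42)), -90) = Mul(Mul(918, Rational(-23, 42)), -90) = Mul(Rational(-3519, 7), -90) = Rational(316710, 7)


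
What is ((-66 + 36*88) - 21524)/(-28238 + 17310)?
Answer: 9211/5464 ≈ 1.6858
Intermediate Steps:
((-66 + 36*88) - 21524)/(-28238 + 17310) = ((-66 + 3168) - 21524)/(-10928) = (3102 - 21524)*(-1/10928) = -18422*(-1/10928) = 9211/5464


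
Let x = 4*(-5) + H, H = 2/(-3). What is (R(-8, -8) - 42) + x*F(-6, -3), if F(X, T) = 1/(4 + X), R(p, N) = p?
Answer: -119/3 ≈ -39.667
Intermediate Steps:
H = -⅔ (H = 2*(-⅓) = -⅔ ≈ -0.66667)
x = -62/3 (x = 4*(-5) - ⅔ = -20 - ⅔ = -62/3 ≈ -20.667)
(R(-8, -8) - 42) + x*F(-6, -3) = (-8 - 42) - 62/(3*(4 - 6)) = -50 - 62/3/(-2) = -50 - 62/3*(-½) = -50 + 31/3 = -119/3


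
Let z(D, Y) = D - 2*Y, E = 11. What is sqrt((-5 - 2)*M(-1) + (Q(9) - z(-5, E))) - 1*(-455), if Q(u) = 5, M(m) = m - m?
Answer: 455 + 4*sqrt(2) ≈ 460.66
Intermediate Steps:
M(m) = 0
sqrt((-5 - 2)*M(-1) + (Q(9) - z(-5, E))) - 1*(-455) = sqrt((-5 - 2)*0 + (5 - (-5 - 2*11))) - 1*(-455) = sqrt(-7*0 + (5 - (-5 - 22))) + 455 = sqrt(0 + (5 - 1*(-27))) + 455 = sqrt(0 + (5 + 27)) + 455 = sqrt(0 + 32) + 455 = sqrt(32) + 455 = 4*sqrt(2) + 455 = 455 + 4*sqrt(2)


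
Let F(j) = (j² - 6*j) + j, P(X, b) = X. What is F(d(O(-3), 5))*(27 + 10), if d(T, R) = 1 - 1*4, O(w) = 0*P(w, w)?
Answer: 888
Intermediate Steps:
O(w) = 0 (O(w) = 0*w = 0)
d(T, R) = -3 (d(T, R) = 1 - 4 = -3)
F(j) = j² - 5*j
F(d(O(-3), 5))*(27 + 10) = (-3*(-5 - 3))*(27 + 10) = -3*(-8)*37 = 24*37 = 888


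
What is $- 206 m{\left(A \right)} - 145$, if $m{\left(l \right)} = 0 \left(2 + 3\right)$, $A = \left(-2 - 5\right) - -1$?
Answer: $-145$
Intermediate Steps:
$A = -6$ ($A = \left(-2 - 5\right) + 1 = -7 + 1 = -6$)
$m{\left(l \right)} = 0$ ($m{\left(l \right)} = 0 \cdot 5 = 0$)
$- 206 m{\left(A \right)} - 145 = \left(-206\right) 0 - 145 = 0 - 145 = -145$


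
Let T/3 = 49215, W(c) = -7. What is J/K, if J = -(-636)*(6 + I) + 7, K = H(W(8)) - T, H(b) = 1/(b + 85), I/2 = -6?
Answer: 297102/11516309 ≈ 0.025798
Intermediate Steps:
T = 147645 (T = 3*49215 = 147645)
I = -12 (I = 2*(-6) = -12)
H(b) = 1/(85 + b)
K = -11516309/78 (K = 1/(85 - 7) - 1*147645 = 1/78 - 147645 = -11516309/78 ≈ -1.4765e+5)
J = -3809 (J = -(-636)*(6 - 12) + 7 = -(-636)*(-6) + 7 = -106*36 + 7 = -3816 + 7 = -3809)
J/K = -3809/(-11516309/78) = -3809*(-78/11516309) = 297102/11516309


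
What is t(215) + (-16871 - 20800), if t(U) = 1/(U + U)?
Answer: -16198529/430 ≈ -37671.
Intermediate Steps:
t(U) = 1/(2*U)
t(215) + (-16871 - 20800) = (½)/215 + (-16871 - 20800) = (½)*(1/215) - 37671 = 1/430 - 37671 = -16198529/430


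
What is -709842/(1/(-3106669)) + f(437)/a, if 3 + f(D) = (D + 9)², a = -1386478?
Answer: 3057522479605979531/1386478 ≈ 2.2052e+12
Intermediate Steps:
f(D) = -3 + (9 + D)² (f(D) = -3 + (D + 9)² = -3 + (9 + D)²)
-709842/(1/(-3106669)) + f(437)/a = -709842/(1/(-3106669)) + (-3 + (9 + 437)²)/(-1386478) = -709842/(-1/3106669) + (-3 + 446²)*(-1/1386478) = -709842*(-3106669) + (-3 + 198916)*(-1/1386478) = 2205244136298 + 198913*(-1/1386478) = 2205244136298 - 198913/1386478 = 3057522479605979531/1386478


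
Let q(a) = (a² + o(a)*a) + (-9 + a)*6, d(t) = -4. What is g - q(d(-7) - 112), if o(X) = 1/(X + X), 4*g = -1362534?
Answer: -353340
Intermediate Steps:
g = -681267/2 (g = (¼)*(-1362534) = -681267/2 ≈ -3.4063e+5)
o(X) = 1/(2*X)
q(a) = -107/2 + a² + 6*a (q(a) = (a² + (1/(2*a))*a) + (-9 + a)*6 = (a² + ½) + (-54 + 6*a) = (½ + a²) + (-54 + 6*a) = -107/2 + a² + 6*a)
g - q(d(-7) - 112) = -681267/2 - (-107/2 + (-4 - 112)² + 6*(-4 - 112)) = -681267/2 - (-107/2 + (-116)² + 6*(-116)) = -681267/2 - (-107/2 + 13456 - 696) = -681267/2 - 1*25413/2 = -681267/2 - 25413/2 = -353340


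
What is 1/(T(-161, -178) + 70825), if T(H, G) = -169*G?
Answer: 1/100907 ≈ 9.9101e-6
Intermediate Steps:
1/(T(-161, -178) + 70825) = 1/(-169*(-178) + 70825) = 1/(30082 + 70825) = 1/100907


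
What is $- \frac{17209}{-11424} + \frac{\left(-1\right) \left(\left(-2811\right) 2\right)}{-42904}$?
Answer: $\frac{84263651}{61266912} \approx 1.3754$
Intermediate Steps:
$- \frac{17209}{-11424} + \frac{\left(-1\right) \left(\left(-2811\right) 2\right)}{-42904} = \left(-17209\right) \left(- \frac{1}{11424}\right) + \left(-1\right) \left(-5622\right) \left(- \frac{1}{42904}\right) = \frac{17209}{11424} + 5622 \left(- \frac{1}{42904}\right) = \frac{17209}{11424} - \frac{2811}{21452} = \frac{84263651}{61266912}$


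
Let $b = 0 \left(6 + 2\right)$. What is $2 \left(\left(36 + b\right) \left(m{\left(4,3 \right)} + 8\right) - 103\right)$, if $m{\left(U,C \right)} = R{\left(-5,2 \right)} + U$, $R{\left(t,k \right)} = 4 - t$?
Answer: $1306$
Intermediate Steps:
$m{\left(U,C \right)} = 9 + U$ ($m{\left(U,C \right)} = \left(4 - -5\right) + U = \left(4 + 5\right) + U = 9 + U$)
$b = 0$ ($b = 0 \cdot 8 = 0$)
$2 \left(\left(36 + b\right) \left(m{\left(4,3 \right)} + 8\right) - 103\right) = 2 \left(\left(36 + 0\right) \left(\left(9 + 4\right) + 8\right) - 103\right) = 2 \left(36 \left(13 + 8\right) - 103\right) = 2 \left(36 \cdot 21 - 103\right) = 2 \left(756 - 103\right) = 2 \cdot 653 = 1306$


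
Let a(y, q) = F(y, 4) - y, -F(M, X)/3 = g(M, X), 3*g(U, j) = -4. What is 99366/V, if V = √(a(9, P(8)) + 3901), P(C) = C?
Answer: 49683*√974/974 ≈ 1591.9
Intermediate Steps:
g(U, j) = -4/3 (g(U, j) = (⅓)*(-4) = -4/3)
F(M, X) = 4 (F(M, X) = -3*(-4/3) = 4)
a(y, q) = 4 - y
V = 2*√974 (V = √((4 - 1*9) + 3901) = √((4 - 9) + 3901) = √(-5 + 3901) = √3896 = 2*√974 ≈ 62.418)
99366/V = 99366/((2*√974)) = 99366*(√974/1948) = 49683*√974/974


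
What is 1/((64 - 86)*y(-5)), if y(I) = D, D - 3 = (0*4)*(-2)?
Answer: -1/66 ≈ -0.015152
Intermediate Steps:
D = 3 (D = 3 + (0*4)*(-2) = 3 + 0*(-2) = 3 + 0 = 3)
y(I) = 3
1/((64 - 86)*y(-5)) = 1/((64 - 86)*3) = 1/(-22*3) = 1/(-66) = -1/66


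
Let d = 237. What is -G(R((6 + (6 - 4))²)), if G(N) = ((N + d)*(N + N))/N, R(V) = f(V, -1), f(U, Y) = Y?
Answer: -472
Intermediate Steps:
R(V) = -1
G(N) = 474 + 2*N (G(N) = ((N + 237)*(N + N))/N = ((237 + N)*(2*N))/N = (2*N*(237 + N))/N = 474 + 2*N)
-G(R((6 + (6 - 4))²)) = -(474 + 2*(-1)) = -(474 - 2) = -1*472 = -472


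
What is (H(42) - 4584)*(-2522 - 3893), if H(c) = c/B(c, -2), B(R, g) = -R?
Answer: 29412775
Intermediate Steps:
H(c) = -1 (H(c) = c/((-c)) = c*(-1/c) = -1)
(H(42) - 4584)*(-2522 - 3893) = (-1 - 4584)*(-2522 - 3893) = -4585*(-6415) = 29412775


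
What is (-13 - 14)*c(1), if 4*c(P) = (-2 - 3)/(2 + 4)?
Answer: 45/8 ≈ 5.6250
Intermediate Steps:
c(P) = -5/24 (c(P) = ((-2 - 3)/(2 + 4))/4 = (-5/6)/4 = (-5*1/6)/4 = (1/4)*(-5/6) = -5/24)
(-13 - 14)*c(1) = (-13 - 14)*(-5/24) = -27*(-5/24) = 45/8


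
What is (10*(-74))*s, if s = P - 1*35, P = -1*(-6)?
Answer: 21460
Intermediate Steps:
P = 6
s = -29 (s = 6 - 1*35 = 6 - 35 = -29)
(10*(-74))*s = (10*(-74))*(-29) = -740*(-29) = 21460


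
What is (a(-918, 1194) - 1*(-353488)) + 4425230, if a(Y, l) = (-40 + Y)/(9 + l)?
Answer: 5748796796/1203 ≈ 4.7787e+6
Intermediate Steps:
a(Y, l) = (-40 + Y)/(9 + l)
(a(-918, 1194) - 1*(-353488)) + 4425230 = ((-40 - 918)/(9 + 1194) - 1*(-353488)) + 4425230 = (-958/1203 + 353488) + 4425230 = 425245106/1203 + 4425230 = 5748796796/1203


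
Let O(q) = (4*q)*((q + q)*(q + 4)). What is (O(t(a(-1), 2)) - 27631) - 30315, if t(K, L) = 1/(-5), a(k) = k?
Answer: -7243098/125 ≈ -57945.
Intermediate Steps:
t(K, L) = -1/5
O(q) = 8*q**2*(4 + q) (O(q) = (4*q)*((2*q)*(4 + q)) = (4*q)*(2*q*(4 + q)) = 8*q**2*(4 + q))
(O(t(a(-1), 2)) - 27631) - 30315 = (8*(-1/5)**2*(4 - 1/5) - 27631) - 30315 = (8*(1/25)*(19/5) - 27631) - 30315 = (152/125 - 27631) - 30315 = -3453723/125 - 30315 = -7243098/125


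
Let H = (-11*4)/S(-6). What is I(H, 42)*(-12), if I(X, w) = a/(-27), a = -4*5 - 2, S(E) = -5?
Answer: -88/9 ≈ -9.7778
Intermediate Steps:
a = -22 (a = -20 - 2 = -22)
H = 44/5 (H = -11*4/(-5) = -44*(-⅕) = 44/5 ≈ 8.8000)
I(X, w) = 22/27 (I(X, w) = -22/(-27) = -22*(-1/27) = 22/27)
I(H, 42)*(-12) = (22/27)*(-12) = -88/9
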